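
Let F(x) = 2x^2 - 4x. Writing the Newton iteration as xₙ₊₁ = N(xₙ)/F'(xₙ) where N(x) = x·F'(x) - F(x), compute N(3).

18

F'(x) = 4x - 4.
N(x) = x·F'(x) - F(x) = x·(4x - 4) - (2x^2 - 4x) = 2x^2.
N(3) = 18.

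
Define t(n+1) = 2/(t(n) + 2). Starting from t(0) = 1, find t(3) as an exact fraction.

t(1) = 2/(1 + 2) = 2/3.
t(2) = 2/(2/3 + 2) = 3/4.
t(3) = 2/(3/4 + 2) = 8/11.

8/11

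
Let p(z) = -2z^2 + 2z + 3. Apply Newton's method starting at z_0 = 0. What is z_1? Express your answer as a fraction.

p'(z) = -4z + 2.
p(0) = 3, p'(0) = 2, so z_1 = 0 - 3/2 = -3/2.

-3/2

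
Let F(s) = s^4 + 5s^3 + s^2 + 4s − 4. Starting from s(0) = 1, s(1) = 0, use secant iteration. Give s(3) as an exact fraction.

1331/1688

F(1) = 7, F(0) = −4. s(2) = 0 − (−4)·(0 − 1)/((−4) − 7) = 4/11.
F(0) = −4, F(4/11) = −31556/14641. s(3) = (4/11) − (−31556/14641)·((4/11) − 0)/((−31556/14641) − (−4)) = 1331/1688.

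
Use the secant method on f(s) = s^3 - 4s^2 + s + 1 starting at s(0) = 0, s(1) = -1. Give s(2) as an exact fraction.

f(0) = 1, f(-1) = -5. s(2) = (-1) - (-5)·((-1) - 0)/((-5) - 1) = -1/6.

-1/6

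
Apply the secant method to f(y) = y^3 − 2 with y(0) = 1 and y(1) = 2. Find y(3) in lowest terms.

75/62

f(1) = −1, f(2) = 6. y(2) = 2 − 6·(2 − 1)/(6 − (−1)) = 8/7.
f(2) = 6, f(8/7) = −174/343. y(3) = (8/7) − (−174/343)·((8/7) − 2)/((−174/343) − 6) = 75/62.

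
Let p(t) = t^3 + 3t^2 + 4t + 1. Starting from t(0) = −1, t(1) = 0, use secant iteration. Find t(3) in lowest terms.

p(−1) = −1, p(0) = 1. t(2) = 0 − 1·(0 − (−1))/(1 − (−1)) = −1/2.
p(0) = 1, p(−1/2) = −3/8. t(3) = (−1/2) − (−3/8)·((−1/2) − 0)/((−3/8) − 1) = −4/11.

−4/11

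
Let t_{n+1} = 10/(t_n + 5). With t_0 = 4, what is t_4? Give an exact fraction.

t_1 = 10/(4 + 5) = 10/9.
t_2 = 10/(10/9 + 5) = 18/11.
t_3 = 10/(18/11 + 5) = 110/73.
t_4 = 10/(110/73 + 5) = 146/95.

146/95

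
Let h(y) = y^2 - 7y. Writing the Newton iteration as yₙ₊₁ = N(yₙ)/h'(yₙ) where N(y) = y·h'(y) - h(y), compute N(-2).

h'(y) = 2y - 7.
N(y) = y·h'(y) - h(y) = y·(2y - 7) - (y^2 - 7y) = y^2.
N(-2) = 4.

4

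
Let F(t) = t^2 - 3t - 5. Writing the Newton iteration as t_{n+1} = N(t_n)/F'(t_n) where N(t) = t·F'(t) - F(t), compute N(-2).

F'(t) = 2t - 3.
N(t) = t·F'(t) - F(t) = t·(2t - 3) - (t^2 - 3t - 5) = t^2 + 5.
N(-2) = 9.

9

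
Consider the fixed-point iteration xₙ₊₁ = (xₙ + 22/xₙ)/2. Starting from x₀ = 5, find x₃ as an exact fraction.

38878481/8288920

x₁ = (5 + 22/5)/2 = 47/10.
x₂ = (47/10 + 22/(47/10))/2 = 4409/940.
x₃ = (4409/940 + 22/(4409/940))/2 = 38878481/8288920.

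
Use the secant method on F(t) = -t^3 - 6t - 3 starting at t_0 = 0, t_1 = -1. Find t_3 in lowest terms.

F(0) = -3, F(-1) = 4. t_2 = (-1) - 4·((-1) - 0)/(4 - (-3)) = -3/7.
F(-1) = 4, F(-3/7) = -120/343. t_3 = (-3/7) - (-120/343)·((-3/7) - (-1))/((-120/343) - 4) = -177/373.

-177/373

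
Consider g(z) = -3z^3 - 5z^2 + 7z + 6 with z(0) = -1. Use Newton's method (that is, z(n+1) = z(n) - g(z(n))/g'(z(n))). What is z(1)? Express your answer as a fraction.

-5/8

g'(z) = -9z^2 - 10z + 7.
g(-1) = -3, g'(-1) = 8, so z(1) = (-1) - (-3)/8 = -5/8.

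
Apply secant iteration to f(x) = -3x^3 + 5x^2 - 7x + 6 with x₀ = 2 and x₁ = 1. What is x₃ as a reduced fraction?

1238/1069

f(2) = -12, f(1) = 1. x₂ = 1 - 1·(1 - 2)/(1 - (-12)) = 14/13.
f(1) = 1, f(14/13) = 1128/2197. x₃ = (14/13) - (1128/2197)·((14/13) - 1)/((1128/2197) - 1) = 1238/1069.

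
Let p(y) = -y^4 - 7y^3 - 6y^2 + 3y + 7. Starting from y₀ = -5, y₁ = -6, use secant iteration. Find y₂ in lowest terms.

p(-5) = 92, p(-6) = -11. y₂ = (-6) - (-11)·((-6) - (-5))/((-11) - 92) = -607/103.

-607/103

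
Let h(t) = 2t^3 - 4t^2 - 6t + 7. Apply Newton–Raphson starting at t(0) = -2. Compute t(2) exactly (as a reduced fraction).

-338007/222479

h'(t) = 6t^2 - 8t - 6.
h(-2) = -13, h'(-2) = 34, so t(1) = (-2) - (-13)/34 = -55/34.
h(-55/34) = -43771/19652, h'(-55/34) = 13087/578, so t(2) = (-55/34) - (-43771/19652)/(13087/578) = -338007/222479.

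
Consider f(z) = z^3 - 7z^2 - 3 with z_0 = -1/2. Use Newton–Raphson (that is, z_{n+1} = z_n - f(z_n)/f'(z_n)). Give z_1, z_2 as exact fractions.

f'(z) = 3z^2 - 14z.
f(-1/2) = -39/8, f'(-1/2) = 31/4, so z_1 = (-1/2) - (-39/8)/(31/4) = 4/31.
f(4/31) = -92781/29791, f'(4/31) = -1688/961, so z_2 = (4/31) - (-92781/29791)/(-1688/961) = -86029/52328.

z_1 = 4/31, z_2 = -86029/52328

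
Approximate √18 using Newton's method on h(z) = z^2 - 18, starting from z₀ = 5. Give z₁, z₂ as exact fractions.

h'(z) = 2z.
h(5) = 7, h'(5) = 10, so z₁ = 5 - 7/10 = 43/10.
h(43/10) = 49/100, h'(43/10) = 43/5, so z₂ = (43/10) - (49/100)/(43/5) = 3649/860.

z₁ = 43/10, z₂ = 3649/860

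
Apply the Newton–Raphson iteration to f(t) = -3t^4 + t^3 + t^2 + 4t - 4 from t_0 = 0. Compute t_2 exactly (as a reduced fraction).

f'(t) = -12t^3 + 3t^2 + 2t + 4.
f(0) = -4, f'(0) = 4, so t_1 = 0 - (-4)/4 = 1.
f(1) = -1, f'(1) = -3, so t_2 = 1 - (-1)/(-3) = 2/3.

2/3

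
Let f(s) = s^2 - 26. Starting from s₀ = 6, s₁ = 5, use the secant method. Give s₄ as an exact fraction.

f(6) = 10, f(5) = -1. s₂ = 5 - (-1)·(5 - 6)/((-1) - 10) = 56/11.
f(5) = -1, f(56/11) = -10/121. s₃ = (56/11) - (-10/121)·((56/11) - 5)/((-10/121) - (-1)) = 566/111.
f(56/11) = -10/121, f(566/111) = 10/12321. s₄ = (566/111) - (10/12321)·((566/111) - (56/11))/((10/12321) - (-10/121)) = 31721/6221.

31721/6221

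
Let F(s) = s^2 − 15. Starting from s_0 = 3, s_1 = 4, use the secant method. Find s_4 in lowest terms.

F(3) = −6, F(4) = 1. s_2 = 4 − 1·(4 − 3)/(1 − (−6)) = 27/7.
F(4) = 1, F(27/7) = −6/49. s_3 = (27/7) − (−6/49)·((27/7) − 4)/((−6/49) − 1) = 213/55.
F(27/7) = −6/49, F(213/55) = −6/3025. s_4 = (213/55) − (−6/3025)·((213/55) − (27/7))/((−6/3025) − (−6/49)) = 1921/496.

1921/496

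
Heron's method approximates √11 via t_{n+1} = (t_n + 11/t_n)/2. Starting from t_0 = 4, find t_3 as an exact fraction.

t_1 = (4 + 11/4)/2 = 27/8.
t_2 = (27/8 + 11/(27/8))/2 = 1433/432.
t_3 = (1433/432 + 11/(1433/432))/2 = 4106353/1238112.

4106353/1238112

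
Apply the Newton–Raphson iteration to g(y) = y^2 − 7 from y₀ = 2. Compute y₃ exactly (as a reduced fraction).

g'(y) = 2y.
g(2) = −3, g'(2) = 4, so y₁ = 2 − (−3)/4 = 11/4.
g(11/4) = 9/16, g'(11/4) = 11/2, so y₂ = (11/4) − (9/16)/(11/2) = 233/88.
g(233/88) = 81/7744, g'(233/88) = 233/44, so y₃ = (233/88) − (81/7744)/(233/44) = 108497/41008.

108497/41008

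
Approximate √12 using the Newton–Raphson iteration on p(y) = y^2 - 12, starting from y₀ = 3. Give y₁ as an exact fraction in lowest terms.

p'(y) = 2y.
p(3) = -3, p'(3) = 6, so y₁ = 3 - (-3)/6 = 7/2.

7/2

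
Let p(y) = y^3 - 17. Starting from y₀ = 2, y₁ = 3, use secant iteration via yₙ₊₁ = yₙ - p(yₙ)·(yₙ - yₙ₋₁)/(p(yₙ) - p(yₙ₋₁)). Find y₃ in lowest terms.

20801/8137

p(2) = -9, p(3) = 10. y₂ = 3 - 10·(3 - 2)/(10 - (-9)) = 47/19.
p(3) = 10, p(47/19) = -12780/6859. y₃ = (47/19) - (-12780/6859)·((47/19) - 3)/((-12780/6859) - 10) = 20801/8137.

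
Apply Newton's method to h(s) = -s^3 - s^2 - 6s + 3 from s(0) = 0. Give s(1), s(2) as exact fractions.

h'(s) = -3s^2 - 2s - 6.
h(0) = 3, h'(0) = -6, so s(1) = 0 - 3/(-6) = 1/2.
h(1/2) = -3/8, h'(1/2) = -31/4, so s(2) = (1/2) - (-3/8)/(-31/4) = 14/31.

s(1) = 1/2, s(2) = 14/31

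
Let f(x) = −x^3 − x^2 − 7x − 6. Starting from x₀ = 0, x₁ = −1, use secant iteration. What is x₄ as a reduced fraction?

−46053834/52867627

f(0) = −6, f(−1) = 1. x₂ = (−1) − 1·((−1) − 0)/(1 − (−6)) = −6/7.
f(−1) = 1, f(−6/7) = −36/343. x₃ = (−6/7) − (−36/343)·((−6/7) − (−1))/((−36/343) − 1) = −330/379.
f(−6/7) = −36/343, f(−330/379) = −165024/54439939. x₄ = (−330/379) − (−165024/54439939)·((−330/379) − (−6/7))/((−165024/54439939) − (−36/343)) = −46053834/52867627.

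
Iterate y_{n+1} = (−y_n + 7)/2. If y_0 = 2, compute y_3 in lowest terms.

19/8

y_1 = (−2 + 7)/2 = 5/2.
y_2 = (−(5/2) + 7)/2 = 9/4.
y_3 = (−(9/4) + 7)/2 = 19/8.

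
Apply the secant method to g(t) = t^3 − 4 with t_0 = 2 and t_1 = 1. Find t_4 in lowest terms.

744241/471409

g(2) = 4, g(1) = −3. t_2 = 1 − (−3)·(1 − 2)/((−3) − 4) = 10/7.
g(1) = −3, g(10/7) = −372/343. t_3 = (10/7) − (−372/343)·((10/7) − 1)/((−372/343) − (−3)) = 122/73.
g(10/7) = −372/343, g(122/73) = 259780/389017. t_4 = (122/73) − (259780/389017)·((122/73) − (10/7))/((259780/389017) − (−372/343)) = 744241/471409.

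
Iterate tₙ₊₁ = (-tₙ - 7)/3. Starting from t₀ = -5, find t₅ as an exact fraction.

-422/243

t₁ = (-(-5) - 7)/3 = -2/3.
t₂ = (-(-2/3) - 7)/3 = -19/9.
t₃ = (-(-19/9) - 7)/3 = -44/27.
t₄ = (-(-44/27) - 7)/3 = -145/81.
t₅ = (-(-145/81) - 7)/3 = -422/243.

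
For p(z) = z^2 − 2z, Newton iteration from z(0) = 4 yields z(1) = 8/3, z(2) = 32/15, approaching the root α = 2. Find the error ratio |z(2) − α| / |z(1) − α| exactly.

1/5

z(1) − α = 8/3 − 2 = 2/3, so |z(1) − α| = 2/3.
z(2) − α = 32/15 − 2 = 2/15, so |z(2) − α| = 2/15.
Ratio = (2/15) / (2/3) = 1/5.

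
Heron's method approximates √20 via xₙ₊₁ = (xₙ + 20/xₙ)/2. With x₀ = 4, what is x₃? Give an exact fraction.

x₁ = (4 + 20/4)/2 = 9/2.
x₂ = (9/2 + 20/(9/2))/2 = 161/36.
x₃ = (161/36 + 20/(161/36))/2 = 51841/11592.

51841/11592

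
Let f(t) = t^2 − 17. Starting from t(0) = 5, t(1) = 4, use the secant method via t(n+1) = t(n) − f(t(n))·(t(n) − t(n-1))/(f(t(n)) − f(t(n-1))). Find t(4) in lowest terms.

11153/2705

f(5) = 8, f(4) = −1. t(2) = 4 − (−1)·(4 − 5)/((−1) − 8) = 37/9.
f(4) = −1, f(37/9) = −8/81. t(3) = (37/9) − (−8/81)·((37/9) − 4)/((−8/81) − (−1)) = 301/73.
f(37/9) = −8/81, f(301/73) = 8/5329. t(4) = (301/73) − (8/5329)·((301/73) − (37/9))/((8/5329) − (−8/81)) = 11153/2705.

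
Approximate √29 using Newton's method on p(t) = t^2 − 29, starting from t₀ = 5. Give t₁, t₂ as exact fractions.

p'(t) = 2t.
p(5) = −4, p'(5) = 10, so t₁ = 5 − (−4)/10 = 27/5.
p(27/5) = 4/25, p'(27/5) = 54/5, so t₂ = (27/5) − (4/25)/(54/5) = 727/135.

t₁ = 27/5, t₂ = 727/135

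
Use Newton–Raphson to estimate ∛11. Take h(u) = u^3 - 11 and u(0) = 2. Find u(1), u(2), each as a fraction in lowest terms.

u(1) = 9/4, u(2) = 1081/486

h'(u) = 3u^2.
h(2) = -3, h'(2) = 12, so u(1) = 2 - (-3)/12 = 9/4.
h(9/4) = 25/64, h'(9/4) = 243/16, so u(2) = (9/4) - (25/64)/(243/16) = 1081/486.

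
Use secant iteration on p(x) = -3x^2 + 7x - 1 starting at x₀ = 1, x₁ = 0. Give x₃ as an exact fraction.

p(1) = 3, p(0) = -1. x₂ = 0 - (-1)·(0 - 1)/((-1) - 3) = 1/4.
p(0) = -1, p(1/4) = 9/16. x₃ = (1/4) - (9/16)·((1/4) - 0)/((9/16) - (-1)) = 4/25.

4/25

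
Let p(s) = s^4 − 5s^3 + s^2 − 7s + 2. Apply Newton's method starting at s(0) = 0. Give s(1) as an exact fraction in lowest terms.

2/7

p'(s) = 4s^3 − 15s^2 + 2s − 7.
p(0) = 2, p'(0) = −7, so s(1) = 0 − 2/(−7) = 2/7.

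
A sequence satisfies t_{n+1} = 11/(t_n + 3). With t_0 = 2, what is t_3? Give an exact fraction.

286/133

t_1 = 11/(2 + 3) = 11/5.
t_2 = 11/(11/5 + 3) = 55/26.
t_3 = 11/(55/26 + 3) = 286/133.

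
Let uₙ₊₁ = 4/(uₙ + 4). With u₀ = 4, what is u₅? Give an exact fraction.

u₁ = 4/(4 + 4) = 1/2.
u₂ = 4/(1/2 + 4) = 8/9.
u₃ = 4/(8/9 + 4) = 9/11.
u₄ = 4/(9/11 + 4) = 44/53.
u₅ = 4/(44/53 + 4) = 53/64.

53/64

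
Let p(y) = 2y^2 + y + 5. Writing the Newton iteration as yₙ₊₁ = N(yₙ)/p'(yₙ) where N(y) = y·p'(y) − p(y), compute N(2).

p'(y) = 4y + 1.
N(y) = y·p'(y) − p(y) = y·(4y + 1) − (2y^2 + y + 5) = 2y^2 − 5.
N(2) = 3.

3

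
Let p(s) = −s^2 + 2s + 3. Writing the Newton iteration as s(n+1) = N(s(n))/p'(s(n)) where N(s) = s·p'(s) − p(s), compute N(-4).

−19

p'(s) = −2s + 2.
N(s) = s·p'(s) − p(s) = s·(−2s + 2) − (−s^2 + 2s + 3) = −s^2 − 3.
N(-4) = −19.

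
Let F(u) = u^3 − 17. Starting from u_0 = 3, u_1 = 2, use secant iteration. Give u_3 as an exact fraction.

F(3) = 10, F(2) = −9. u_2 = 2 − (−9)·(2 − 3)/((−9) − 10) = 47/19.
F(2) = −9, F(47/19) = −12780/6859. u_3 = (47/19) − (−12780/6859)·((47/19) − 2)/((−12780/6859) − (−9)) = 4709/1813.

4709/1813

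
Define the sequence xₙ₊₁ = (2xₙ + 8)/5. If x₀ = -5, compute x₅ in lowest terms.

8088/3125

x₁ = (2·(-5) + 8)/5 = -2/5.
x₂ = (2·(-2/5) + 8)/5 = 36/25.
x₃ = (2·(36/25) + 8)/5 = 272/125.
x₄ = (2·(272/125) + 8)/5 = 1544/625.
x₅ = (2·(1544/625) + 8)/5 = 8088/3125.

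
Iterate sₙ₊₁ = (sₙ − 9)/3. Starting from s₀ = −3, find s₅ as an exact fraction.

s₁ = ((−3) − 9)/3 = −4.
s₂ = ((−4) − 9)/3 = −13/3.
s₃ = ((−13/3) − 9)/3 = −40/9.
s₄ = ((−40/9) − 9)/3 = −121/27.
s₅ = ((−121/27) − 9)/3 = −364/81.

−364/81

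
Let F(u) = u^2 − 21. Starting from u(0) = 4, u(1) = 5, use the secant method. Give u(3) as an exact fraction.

197/43

F(4) = −5, F(5) = 4. u(2) = 5 − 4·(5 − 4)/(4 − (−5)) = 41/9.
F(5) = 4, F(41/9) = −20/81. u(3) = (41/9) − (−20/81)·((41/9) − 5)/((−20/81) − 4) = 197/43.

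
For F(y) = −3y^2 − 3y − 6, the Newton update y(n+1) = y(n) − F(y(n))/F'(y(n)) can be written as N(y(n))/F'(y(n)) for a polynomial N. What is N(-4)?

F'(y) = −6y − 3.
N(y) = y·F'(y) − F(y) = y·(−6y − 3) − (−3y^2 − 3y − 6) = −3y^2 + 6.
N(-4) = −42.

−42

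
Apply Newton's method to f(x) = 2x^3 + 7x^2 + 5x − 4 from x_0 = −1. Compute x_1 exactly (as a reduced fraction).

−7/3

f'(x) = 6x^2 + 14x + 5.
f(−1) = −4, f'(−1) = −3, so x_1 = (−1) − (−4)/(−3) = −7/3.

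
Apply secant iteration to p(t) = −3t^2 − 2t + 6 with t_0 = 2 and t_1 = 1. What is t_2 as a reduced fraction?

p(2) = −10, p(1) = 1. t_2 = 1 − 1·(1 − 2)/(1 − (−10)) = 12/11.

12/11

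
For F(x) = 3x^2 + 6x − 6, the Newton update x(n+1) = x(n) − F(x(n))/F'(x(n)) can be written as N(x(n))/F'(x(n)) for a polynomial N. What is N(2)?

18

F'(x) = 6x + 6.
N(x) = x·F'(x) − F(x) = x·(6x + 6) − (3x^2 + 6x − 6) = 3x^2 + 6.
N(2) = 18.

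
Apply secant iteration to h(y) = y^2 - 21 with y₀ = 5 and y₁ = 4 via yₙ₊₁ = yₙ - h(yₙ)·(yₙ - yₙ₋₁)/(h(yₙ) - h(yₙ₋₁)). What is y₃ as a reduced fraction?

h(5) = 4, h(4) = -5. y₂ = 4 - (-5)·(4 - 5)/((-5) - 4) = 41/9.
h(4) = -5, h(41/9) = -20/81. y₃ = (41/9) - (-20/81)·((41/9) - 4)/((-20/81) - (-5)) = 353/77.

353/77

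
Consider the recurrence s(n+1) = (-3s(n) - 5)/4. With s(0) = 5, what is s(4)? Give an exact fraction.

s(1) = (-3·5 - 5)/4 = -5.
s(2) = (-3·(-5) - 5)/4 = 5/2.
s(3) = (-3·(5/2) - 5)/4 = -25/8.
s(4) = (-3·(-25/8) - 5)/4 = 35/32.

35/32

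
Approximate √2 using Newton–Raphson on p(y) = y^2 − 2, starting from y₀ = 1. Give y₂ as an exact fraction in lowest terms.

p'(y) = 2y.
p(1) = −1, p'(1) = 2, so y₁ = 1 − (−1)/2 = 3/2.
p(3/2) = 1/4, p'(3/2) = 3, so y₂ = (3/2) − (1/4)/3 = 17/12.

17/12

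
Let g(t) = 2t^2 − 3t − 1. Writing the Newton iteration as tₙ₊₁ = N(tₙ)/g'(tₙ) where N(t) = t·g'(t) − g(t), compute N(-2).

g'(t) = 4t − 3.
N(t) = t·g'(t) − g(t) = t·(4t − 3) − (2t^2 − 3t − 1) = 2t^2 + 1.
N(-2) = 9.

9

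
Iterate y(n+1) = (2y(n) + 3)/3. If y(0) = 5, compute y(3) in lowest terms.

97/27

y(1) = (2·5 + 3)/3 = 13/3.
y(2) = (2·(13/3) + 3)/3 = 35/9.
y(3) = (2·(35/9) + 3)/3 = 97/27.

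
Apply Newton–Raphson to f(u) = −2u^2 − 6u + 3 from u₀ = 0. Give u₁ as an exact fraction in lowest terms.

1/2

f'(u) = −4u − 6.
f(0) = 3, f'(0) = −6, so u₁ = 0 − 3/(−6) = 1/2.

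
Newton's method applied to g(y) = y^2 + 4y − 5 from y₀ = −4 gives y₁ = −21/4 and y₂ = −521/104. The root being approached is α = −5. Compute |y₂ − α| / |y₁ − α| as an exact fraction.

y₁ − α = −21/4 − (−5) = −21/4 + 5 = −1/4, so |y₁ − α| = 1/4.
y₂ − α = −521/104 − (−5) = −521/104 + 5 = −1/104, so |y₂ − α| = 1/104.
Ratio = (1/104) / (1/4) = 1/26.

1/26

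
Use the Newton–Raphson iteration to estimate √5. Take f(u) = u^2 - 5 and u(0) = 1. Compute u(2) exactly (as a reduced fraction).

7/3

f'(u) = 2u.
f(1) = -4, f'(1) = 2, so u(1) = 1 - (-4)/2 = 3.
f(3) = 4, f'(3) = 6, so u(2) = 3 - 4/6 = 7/3.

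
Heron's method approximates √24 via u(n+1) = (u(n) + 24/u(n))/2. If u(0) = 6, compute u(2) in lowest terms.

49/10

u(1) = (6 + 24/6)/2 = 5.
u(2) = (5 + 24/5)/2 = 49/10.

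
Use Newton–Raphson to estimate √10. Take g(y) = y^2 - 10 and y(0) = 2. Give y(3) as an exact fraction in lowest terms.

15761/4984

g'(y) = 2y.
g(2) = -6, g'(2) = 4, so y(1) = 2 - (-6)/4 = 7/2.
g(7/2) = 9/4, g'(7/2) = 7, so y(2) = (7/2) - (9/4)/7 = 89/28.
g(89/28) = 81/784, g'(89/28) = 89/14, so y(3) = (89/28) - (81/784)/(89/14) = 15761/4984.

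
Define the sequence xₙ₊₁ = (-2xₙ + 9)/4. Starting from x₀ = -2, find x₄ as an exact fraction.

x₁ = (-2·(-2) + 9)/4 = 13/4.
x₂ = (-2·(13/4) + 9)/4 = 5/8.
x₃ = (-2·(5/8) + 9)/4 = 31/16.
x₄ = (-2·(31/16) + 9)/4 = 41/32.

41/32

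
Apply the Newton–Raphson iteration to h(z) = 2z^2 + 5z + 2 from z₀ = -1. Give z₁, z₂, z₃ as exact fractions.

h'(z) = 4z + 5.
h(-1) = -1, h'(-1) = 1, so z₁ = (-1) - (-1)/1 = 0.
h(0) = 2, h'(0) = 5, so z₂ = 0 - 2/5 = -2/5.
h(-2/5) = 8/25, h'(-2/5) = 17/5, so z₃ = (-2/5) - (8/25)/(17/5) = -42/85.

z₁ = 0, z₂ = -2/5, z₃ = -42/85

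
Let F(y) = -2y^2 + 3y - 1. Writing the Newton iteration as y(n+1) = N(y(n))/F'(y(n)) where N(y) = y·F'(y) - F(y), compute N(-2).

F'(y) = -4y + 3.
N(y) = y·F'(y) - F(y) = y·(-4y + 3) - (-2y^2 + 3y - 1) = -2y^2 + 1.
N(-2) = -7.

-7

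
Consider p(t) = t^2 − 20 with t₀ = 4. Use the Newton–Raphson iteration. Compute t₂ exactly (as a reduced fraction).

161/36

p'(t) = 2t.
p(4) = −4, p'(4) = 8, so t₁ = 4 − (−4)/8 = 9/2.
p(9/2) = 1/4, p'(9/2) = 9, so t₂ = (9/2) − (1/4)/9 = 161/36.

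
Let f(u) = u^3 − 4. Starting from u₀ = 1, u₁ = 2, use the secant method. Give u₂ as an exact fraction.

10/7

f(1) = −3, f(2) = 4. u₂ = 2 − 4·(2 − 1)/(4 − (−3)) = 10/7.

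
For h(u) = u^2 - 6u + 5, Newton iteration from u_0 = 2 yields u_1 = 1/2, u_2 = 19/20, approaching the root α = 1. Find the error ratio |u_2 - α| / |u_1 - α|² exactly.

1/5

u_1 - α = 1/2 - 1 = -1/2, so |u_1 - α| = 1/2.
u_2 - α = 19/20 - 1 = -1/20, so |u_2 - α| = 1/20.
|u_1 - α|² = 1/4.
Ratio = (1/20) / (1/4) = 1/5.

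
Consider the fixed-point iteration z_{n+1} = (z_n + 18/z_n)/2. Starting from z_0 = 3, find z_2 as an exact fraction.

z_1 = (3 + 18/3)/2 = 9/2.
z_2 = (9/2 + 18/(9/2))/2 = 17/4.

17/4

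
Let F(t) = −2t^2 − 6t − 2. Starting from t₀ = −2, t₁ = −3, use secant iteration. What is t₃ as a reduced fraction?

F(−2) = 2, F(−3) = −2. t₂ = (−3) − (−2)·((−3) − (−2))/((−2) − 2) = −5/2.
F(−3) = −2, F(−5/2) = 1/2. t₃ = (−5/2) − (1/2)·((−5/2) − (−3))/((1/2) − (−2)) = −13/5.

−13/5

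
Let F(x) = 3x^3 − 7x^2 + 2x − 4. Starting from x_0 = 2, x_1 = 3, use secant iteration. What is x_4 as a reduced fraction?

41324079/17951813

F(2) = −4, F(3) = 20. x_2 = 3 − 20·(3 − 2)/(20 − (−4)) = 13/6.
F(3) = 20, F(13/6) = −145/72. x_3 = (13/6) − (−145/72)·((13/6) − 3)/((−145/72) − 20) = 711/317.
F(13/6) = −145/72, F(711/317) = −27999500/31855013. x_4 = (711/317) − (−27999500/31855013)·((711/317) − (13/6))/((−27999500/31855013) − (−145/72)) = 41324079/17951813.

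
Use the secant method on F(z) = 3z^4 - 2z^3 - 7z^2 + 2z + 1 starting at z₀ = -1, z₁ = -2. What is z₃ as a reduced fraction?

-958/831

F(-1) = -3, F(-2) = 33. z₂ = (-2) - 33·((-2) - (-1))/(33 - (-3)) = -13/12.
F(-2) = 33, F(-13/12) = -693/256. z₃ = (-13/12) - (-693/256)·((-13/12) - (-2))/((-693/256) - 33) = -958/831.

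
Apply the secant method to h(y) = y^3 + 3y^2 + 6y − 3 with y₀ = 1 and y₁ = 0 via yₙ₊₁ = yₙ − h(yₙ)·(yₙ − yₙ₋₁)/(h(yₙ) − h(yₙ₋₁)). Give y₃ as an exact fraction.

100/233

h(1) = 7, h(0) = −3. y₂ = 0 − (−3)·(0 − 1)/((−3) − 7) = 3/10.
h(0) = −3, h(3/10) = −903/1000. y₃ = (3/10) − (−903/1000)·((3/10) − 0)/((−903/1000) − (−3)) = 100/233.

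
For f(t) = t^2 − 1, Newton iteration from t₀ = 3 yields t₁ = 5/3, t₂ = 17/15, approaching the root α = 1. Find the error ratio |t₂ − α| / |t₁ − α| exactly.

t₁ − α = 5/3 − 1 = 2/3, so |t₁ − α| = 2/3.
t₂ − α = 17/15 − 1 = 2/15, so |t₂ − α| = 2/15.
Ratio = (2/15) / (2/3) = 1/5.

1/5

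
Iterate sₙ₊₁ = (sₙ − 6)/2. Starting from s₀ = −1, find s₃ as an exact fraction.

s₁ = ((−1) − 6)/2 = −7/2.
s₂ = ((−7/2) − 6)/2 = −19/4.
s₃ = ((−19/4) − 6)/2 = −43/8.

−43/8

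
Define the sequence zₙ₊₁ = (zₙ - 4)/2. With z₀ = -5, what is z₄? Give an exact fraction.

-65/16

z₁ = ((-5) - 4)/2 = -9/2.
z₂ = ((-9/2) - 4)/2 = -17/4.
z₃ = ((-17/4) - 4)/2 = -33/8.
z₄ = ((-33/8) - 4)/2 = -65/16.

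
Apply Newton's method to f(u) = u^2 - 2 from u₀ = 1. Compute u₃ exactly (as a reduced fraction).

577/408

f'(u) = 2u.
f(1) = -1, f'(1) = 2, so u₁ = 1 - (-1)/2 = 3/2.
f(3/2) = 1/4, f'(3/2) = 3, so u₂ = (3/2) - (1/4)/3 = 17/12.
f(17/12) = 1/144, f'(17/12) = 17/6, so u₃ = (17/12) - (1/144)/(17/6) = 577/408.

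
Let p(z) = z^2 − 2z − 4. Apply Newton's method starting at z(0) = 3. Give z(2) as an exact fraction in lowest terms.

p'(z) = 2z − 2.
p(3) = −1, p'(3) = 4, so z(1) = 3 − (−1)/4 = 13/4.
p(13/4) = 1/16, p'(13/4) = 9/2, so z(2) = (13/4) − (1/16)/(9/2) = 233/72.

233/72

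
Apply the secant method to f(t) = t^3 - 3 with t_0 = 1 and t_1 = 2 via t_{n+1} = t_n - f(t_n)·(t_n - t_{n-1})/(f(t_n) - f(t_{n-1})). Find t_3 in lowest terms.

f(1) = -2, f(2) = 5. t_2 = 2 - 5·(2 - 1)/(5 - (-2)) = 9/7.
f(2) = 5, f(9/7) = -300/343. t_3 = (9/7) - (-300/343)·((9/7) - 2)/((-300/343) - 5) = 561/403.

561/403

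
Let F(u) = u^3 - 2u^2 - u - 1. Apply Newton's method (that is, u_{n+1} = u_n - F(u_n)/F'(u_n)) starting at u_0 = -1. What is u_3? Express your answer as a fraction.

-331/518

F'(u) = 3u^2 - 4u - 1.
F(-1) = -3, F'(-1) = 6, so u_1 = (-1) - (-3)/6 = -1/2.
F(-1/2) = -9/8, F'(-1/2) = 7/4, so u_2 = (-1/2) - (-9/8)/(7/4) = 1/7.
F(1/7) = -405/343, F'(1/7) = -74/49, so u_3 = (1/7) - (-405/343)/(-74/49) = -331/518.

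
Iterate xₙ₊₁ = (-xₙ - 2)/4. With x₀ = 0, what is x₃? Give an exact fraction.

x₁ = (-0 - 2)/4 = -1/2.
x₂ = (-(-1/2) - 2)/4 = -3/8.
x₃ = (-(-3/8) - 2)/4 = -13/32.

-13/32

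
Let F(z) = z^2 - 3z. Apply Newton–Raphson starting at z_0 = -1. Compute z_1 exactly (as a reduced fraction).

F'(z) = 2z - 3.
F(-1) = 4, F'(-1) = -5, so z_1 = (-1) - 4/(-5) = -1/5.

-1/5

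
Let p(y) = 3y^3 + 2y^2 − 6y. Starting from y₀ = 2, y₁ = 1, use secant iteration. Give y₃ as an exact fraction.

418/369

p(2) = 20, p(1) = −1. y₂ = 1 − (−1)·(1 − 2)/((−1) − 20) = 22/21.
p(1) = −1, p(22/21) = −220/343. y₃ = (22/21) − (−220/343)·((22/21) − 1)/((−220/343) − (−1)) = 418/369.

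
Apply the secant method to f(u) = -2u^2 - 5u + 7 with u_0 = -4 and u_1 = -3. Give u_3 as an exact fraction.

-249/71

f(-4) = -5, f(-3) = 4. u_2 = (-3) - 4·((-3) - (-4))/(4 - (-5)) = -31/9.
f(-3) = 4, f(-31/9) = 40/81. u_3 = (-31/9) - (40/81)·((-31/9) - (-3))/((40/81) - 4) = -249/71.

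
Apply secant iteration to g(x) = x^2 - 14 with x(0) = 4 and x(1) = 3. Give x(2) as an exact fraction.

g(4) = 2, g(3) = -5. x(2) = 3 - (-5)·(3 - 4)/((-5) - 2) = 26/7.

26/7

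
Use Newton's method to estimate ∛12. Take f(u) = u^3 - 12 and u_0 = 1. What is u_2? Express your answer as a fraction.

1453/441

f'(u) = 3u^2.
f(1) = -11, f'(1) = 3, so u_1 = 1 - (-11)/3 = 14/3.
f(14/3) = 2420/27, f'(14/3) = 196/3, so u_2 = (14/3) - (2420/27)/(196/3) = 1453/441.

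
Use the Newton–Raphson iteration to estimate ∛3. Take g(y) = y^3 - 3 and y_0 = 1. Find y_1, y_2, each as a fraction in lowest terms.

y_1 = 5/3, y_2 = 331/225

g'(y) = 3y^2.
g(1) = -2, g'(1) = 3, so y_1 = 1 - (-2)/3 = 5/3.
g(5/3) = 44/27, g'(5/3) = 25/3, so y_2 = (5/3) - (44/27)/(25/3) = 331/225.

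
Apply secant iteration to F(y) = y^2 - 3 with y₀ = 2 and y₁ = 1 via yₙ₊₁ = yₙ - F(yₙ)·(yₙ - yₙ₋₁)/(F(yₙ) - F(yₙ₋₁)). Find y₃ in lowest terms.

F(2) = 1, F(1) = -2. y₂ = 1 - (-2)·(1 - 2)/((-2) - 1) = 5/3.
F(1) = -2, F(5/3) = -2/9. y₃ = (5/3) - (-2/9)·((5/3) - 1)/((-2/9) - (-2)) = 7/4.

7/4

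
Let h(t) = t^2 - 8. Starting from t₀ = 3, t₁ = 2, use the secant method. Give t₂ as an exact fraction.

14/5

h(3) = 1, h(2) = -4. t₂ = 2 - (-4)·(2 - 3)/((-4) - 1) = 14/5.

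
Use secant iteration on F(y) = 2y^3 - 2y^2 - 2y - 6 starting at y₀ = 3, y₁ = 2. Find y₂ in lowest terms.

27/13

F(3) = 24, F(2) = -2. y₂ = 2 - (-2)·(2 - 3)/((-2) - 24) = 27/13.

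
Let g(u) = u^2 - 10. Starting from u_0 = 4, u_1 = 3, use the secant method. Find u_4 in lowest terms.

g(4) = 6, g(3) = -1. u_2 = 3 - (-1)·(3 - 4)/((-1) - 6) = 22/7.
g(3) = -1, g(22/7) = -6/49. u_3 = (22/7) - (-6/49)·((22/7) - 3)/((-6/49) - (-1)) = 136/43.
g(22/7) = -6/49, g(136/43) = 6/1849. u_4 = (136/43) - (6/1849)·((136/43) - (22/7))/((6/1849) - (-6/49)) = 3001/949.

3001/949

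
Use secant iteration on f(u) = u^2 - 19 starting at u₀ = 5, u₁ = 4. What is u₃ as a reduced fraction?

f(5) = 6, f(4) = -3. u₂ = 4 - (-3)·(4 - 5)/((-3) - 6) = 13/3.
f(4) = -3, f(13/3) = -2/9. u₃ = (13/3) - (-2/9)·((13/3) - 4)/((-2/9) - (-3)) = 109/25.

109/25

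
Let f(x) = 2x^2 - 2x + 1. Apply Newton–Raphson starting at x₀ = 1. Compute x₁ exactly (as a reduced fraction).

f'(x) = 4x - 2.
f(1) = 1, f'(1) = 2, so x₁ = 1 - 1/2 = 1/2.

1/2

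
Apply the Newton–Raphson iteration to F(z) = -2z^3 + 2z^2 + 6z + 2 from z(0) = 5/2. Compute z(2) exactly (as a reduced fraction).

1864147/772151

F'(z) = -6z^2 + 4z + 6.
F(5/2) = -7/4, F'(5/2) = -43/2, so z(1) = (5/2) - (-7/4)/(-43/2) = 104/43.
F(104/43) = -6762/79507, F'(104/43) = -35914/1849, so z(2) = (104/43) - (-6762/79507)/(-35914/1849) = 1864147/772151.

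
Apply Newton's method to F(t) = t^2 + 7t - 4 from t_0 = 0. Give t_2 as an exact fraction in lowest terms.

F'(t) = 2t + 7.
F(0) = -4, F'(0) = 7, so t_1 = 0 - (-4)/7 = 4/7.
F(4/7) = 16/49, F'(4/7) = 57/7, so t_2 = (4/7) - (16/49)/(57/7) = 212/399.

212/399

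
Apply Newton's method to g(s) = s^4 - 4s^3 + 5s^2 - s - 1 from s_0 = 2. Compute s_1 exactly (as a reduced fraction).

5/3

g'(s) = 4s^3 - 12s^2 + 10s - 1.
g(2) = 1, g'(2) = 3, so s_1 = 2 - 1/3 = 5/3.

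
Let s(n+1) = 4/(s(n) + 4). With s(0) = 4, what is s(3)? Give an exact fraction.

s(1) = 4/(4 + 4) = 1/2.
s(2) = 4/(1/2 + 4) = 8/9.
s(3) = 4/(8/9 + 4) = 9/11.

9/11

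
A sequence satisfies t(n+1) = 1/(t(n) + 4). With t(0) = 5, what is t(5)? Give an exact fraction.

t(1) = 1/(5 + 4) = 1/9.
t(2) = 1/(1/9 + 4) = 9/37.
t(3) = 1/(9/37 + 4) = 37/157.
t(4) = 1/(37/157 + 4) = 157/665.
t(5) = 1/(157/665 + 4) = 665/2817.

665/2817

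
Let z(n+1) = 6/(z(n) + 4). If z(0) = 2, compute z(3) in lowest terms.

z(1) = 6/(2 + 4) = 1.
z(2) = 6/(1 + 4) = 6/5.
z(3) = 6/(6/5 + 4) = 15/13.

15/13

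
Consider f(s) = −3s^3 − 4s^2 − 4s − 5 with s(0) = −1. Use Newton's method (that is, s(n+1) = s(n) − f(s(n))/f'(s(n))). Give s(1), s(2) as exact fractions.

s(1) = −7/5, s(2) = −1703/1305

f'(s) = −9s^2 − 8s − 4.
f(−1) = −2, f'(−1) = −5, so s(1) = (−1) − (−2)/(−5) = −7/5.
f(−7/5) = 124/125, f'(−7/5) = −261/25, so s(2) = (−7/5) − (124/125)/(−261/25) = −1703/1305.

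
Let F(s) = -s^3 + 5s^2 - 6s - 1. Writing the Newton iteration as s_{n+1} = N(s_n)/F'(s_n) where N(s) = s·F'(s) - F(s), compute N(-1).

8

F'(s) = -3s^2 + 10s - 6.
N(s) = s·F'(s) - F(s) = s·(-3s^2 + 10s - 6) - (-s^3 + 5s^2 - 6s - 1) = -2s^3 + 5s^2 + 1.
N(-1) = 8.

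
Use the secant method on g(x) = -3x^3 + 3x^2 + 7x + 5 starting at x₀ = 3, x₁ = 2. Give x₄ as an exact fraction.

g(3) = -28, g(2) = 7. x₂ = 2 - 7·(2 - 3)/(7 - (-28)) = 11/5.
g(2) = 7, g(11/5) = 372/125. x₃ = (11/5) - (372/125)·((11/5) - 2)/((372/125) - 7) = 1181/503.
g(11/5) = 372/125, g(1181/503) = -109000836/127263527. x₄ = (1181/503) - (-109000836/127263527)·((1181/503) - (11/5))/((-109000836/127263527) - (372/125)) = 94845551/40972538.

94845551/40972538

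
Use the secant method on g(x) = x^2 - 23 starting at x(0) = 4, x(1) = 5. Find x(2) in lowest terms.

g(4) = -7, g(5) = 2. x(2) = 5 - 2·(5 - 4)/(2 - (-7)) = 43/9.

43/9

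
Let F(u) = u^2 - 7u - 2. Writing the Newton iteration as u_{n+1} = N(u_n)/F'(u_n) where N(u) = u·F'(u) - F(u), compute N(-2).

F'(u) = 2u - 7.
N(u) = u·F'(u) - F(u) = u·(2u - 7) - (u^2 - 7u - 2) = u^2 + 2.
N(-2) = 6.

6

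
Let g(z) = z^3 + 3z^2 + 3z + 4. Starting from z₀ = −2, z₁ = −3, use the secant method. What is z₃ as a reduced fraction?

g(−2) = 2, g(−3) = −5. z₂ = (−3) − (−5)·((−3) − (−2))/((−5) − 2) = −16/7.
g(−3) = −5, g(−16/7) = 300/343. z₃ = (−16/7) − (300/343)·((−16/7) − (−3))/((300/343) − (−5)) = −964/403.

−964/403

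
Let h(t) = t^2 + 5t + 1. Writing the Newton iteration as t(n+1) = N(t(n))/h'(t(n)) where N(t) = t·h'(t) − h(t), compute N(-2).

3

h'(t) = 2t + 5.
N(t) = t·h'(t) − h(t) = t·(2t + 5) − (t^2 + 5t + 1) = t^2 − 1.
N(-2) = 3.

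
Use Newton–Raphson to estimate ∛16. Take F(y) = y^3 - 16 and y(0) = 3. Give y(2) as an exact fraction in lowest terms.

F'(y) = 3y^2.
F(3) = 11, F'(3) = 27, so y(1) = 3 - 11/27 = 70/27.
F(70/27) = 28072/19683, F'(70/27) = 4900/243, so y(2) = (70/27) - (28072/19683)/(4900/243) = 250232/99225.

250232/99225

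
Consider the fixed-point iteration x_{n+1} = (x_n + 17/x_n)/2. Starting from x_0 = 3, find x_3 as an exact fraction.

x_1 = (3 + 17/3)/2 = 13/3.
x_2 = (13/3 + 17/(13/3))/2 = 161/39.
x_3 = (161/39 + 17/(161/39))/2 = 25889/6279.

25889/6279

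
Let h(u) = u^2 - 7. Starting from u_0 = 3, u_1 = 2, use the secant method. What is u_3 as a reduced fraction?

h(3) = 2, h(2) = -3. u_2 = 2 - (-3)·(2 - 3)/((-3) - 2) = 13/5.
h(2) = -3, h(13/5) = -6/25. u_3 = (13/5) - (-6/25)·((13/5) - 2)/((-6/25) - (-3)) = 61/23.

61/23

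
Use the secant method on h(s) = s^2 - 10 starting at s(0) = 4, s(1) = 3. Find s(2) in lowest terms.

h(4) = 6, h(3) = -1. s(2) = 3 - (-1)·(3 - 4)/((-1) - 6) = 22/7.

22/7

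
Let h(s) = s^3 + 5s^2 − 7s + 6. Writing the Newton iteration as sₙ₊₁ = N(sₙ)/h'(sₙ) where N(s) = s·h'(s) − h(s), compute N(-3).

h'(s) = 3s^2 + 10s − 7.
N(s) = s·h'(s) − h(s) = s·(3s^2 + 10s − 7) − (s^3 + 5s^2 − 7s + 6) = 2s^3 + 5s^2 − 6.
N(-3) = −15.

−15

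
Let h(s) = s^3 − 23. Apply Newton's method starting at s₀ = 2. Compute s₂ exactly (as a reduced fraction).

h'(s) = 3s^2.
h(2) = −15, h'(2) = 12, so s₁ = 2 − (−15)/12 = 13/4.
h(13/4) = 725/64, h'(13/4) = 507/16, so s₂ = (13/4) − (725/64)/(507/16) = 2933/1014.

2933/1014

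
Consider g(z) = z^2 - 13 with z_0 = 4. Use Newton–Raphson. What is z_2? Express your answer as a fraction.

g'(z) = 2z.
g(4) = 3, g'(4) = 8, so z_1 = 4 - 3/8 = 29/8.
g(29/8) = 9/64, g'(29/8) = 29/4, so z_2 = (29/8) - (9/64)/(29/4) = 1673/464.

1673/464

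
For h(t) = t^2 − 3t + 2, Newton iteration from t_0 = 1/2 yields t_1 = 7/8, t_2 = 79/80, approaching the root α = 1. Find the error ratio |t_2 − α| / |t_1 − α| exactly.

t_1 − α = 7/8 − 1 = −1/8, so |t_1 − α| = 1/8.
t_2 − α = 79/80 − 1 = −1/80, so |t_2 − α| = 1/80.
Ratio = (1/80) / (1/8) = 1/10.

1/10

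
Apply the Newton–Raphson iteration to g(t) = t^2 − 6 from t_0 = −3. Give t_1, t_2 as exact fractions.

g'(t) = 2t.
g(−3) = 3, g'(−3) = −6, so t_1 = (−3) − 3/(−6) = −5/2.
g(−5/2) = 1/4, g'(−5/2) = −5, so t_2 = (−5/2) − (1/4)/(−5) = −49/20.

t_1 = −5/2, t_2 = −49/20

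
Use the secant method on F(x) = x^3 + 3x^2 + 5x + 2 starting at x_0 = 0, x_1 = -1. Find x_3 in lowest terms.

F(0) = 2, F(-1) = -1. x_2 = (-1) - (-1)·((-1) - 0)/((-1) - 2) = -2/3.
F(-1) = -1, F(-2/3) = -8/27. x_3 = (-2/3) - (-8/27)·((-2/3) - (-1))/((-8/27) - (-1)) = -10/19.

-10/19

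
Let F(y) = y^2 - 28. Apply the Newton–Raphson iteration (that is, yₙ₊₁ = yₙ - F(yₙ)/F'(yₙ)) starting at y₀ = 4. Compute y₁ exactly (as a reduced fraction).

11/2

F'(y) = 2y.
F(4) = -12, F'(4) = 8, so y₁ = 4 - (-12)/8 = 11/2.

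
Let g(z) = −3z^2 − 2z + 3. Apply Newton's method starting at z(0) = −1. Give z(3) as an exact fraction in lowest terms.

−6915/4984

g'(z) = −6z − 2.
g(−1) = 2, g'(−1) = 4, so z(1) = (−1) − 2/4 = −3/2.
g(−3/2) = −3/4, g'(−3/2) = 7, so z(2) = (−3/2) − (−3/4)/7 = −39/28.
g(−39/28) = −27/784, g'(−39/28) = 89/14, so z(3) = (−39/28) − (−27/784)/(89/14) = −6915/4984.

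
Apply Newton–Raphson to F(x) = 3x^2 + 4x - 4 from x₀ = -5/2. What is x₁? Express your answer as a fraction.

-91/44

F'(x) = 6x + 4.
F(-5/2) = 19/4, F'(-5/2) = -11, so x₁ = (-5/2) - (19/4)/(-11) = -91/44.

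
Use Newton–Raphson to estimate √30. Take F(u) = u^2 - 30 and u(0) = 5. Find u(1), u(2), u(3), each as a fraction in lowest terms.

F'(u) = 2u.
F(5) = -5, F'(5) = 10, so u(1) = 5 - (-5)/10 = 11/2.
F(11/2) = 1/4, F'(11/2) = 11, so u(2) = (11/2) - (1/4)/11 = 241/44.
F(241/44) = 1/1936, F'(241/44) = 241/22, so u(3) = (241/44) - (1/1936)/(241/22) = 116161/21208.

u(1) = 11/2, u(2) = 241/44, u(3) = 116161/21208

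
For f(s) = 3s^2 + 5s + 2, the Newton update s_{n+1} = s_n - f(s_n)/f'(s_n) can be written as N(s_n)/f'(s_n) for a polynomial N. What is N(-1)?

1

f'(s) = 6s + 5.
N(s) = s·f'(s) - f(s) = s·(6s + 5) - (3s^2 + 5s + 2) = 3s^2 - 2.
N(-1) = 1.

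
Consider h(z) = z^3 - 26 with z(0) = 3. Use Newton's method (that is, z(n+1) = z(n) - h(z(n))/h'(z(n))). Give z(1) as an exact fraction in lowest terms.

80/27

h'(z) = 3z^2.
h(3) = 1, h'(3) = 27, so z(1) = 3 - 1/27 = 80/27.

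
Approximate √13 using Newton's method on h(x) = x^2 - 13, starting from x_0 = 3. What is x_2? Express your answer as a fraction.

h'(x) = 2x.
h(3) = -4, h'(3) = 6, so x_1 = 3 - (-4)/6 = 11/3.
h(11/3) = 4/9, h'(11/3) = 22/3, so x_2 = (11/3) - (4/9)/(22/3) = 119/33.

119/33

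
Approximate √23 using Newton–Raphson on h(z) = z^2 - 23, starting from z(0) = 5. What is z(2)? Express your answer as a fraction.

h'(z) = 2z.
h(5) = 2, h'(5) = 10, so z(1) = 5 - 2/10 = 24/5.
h(24/5) = 1/25, h'(24/5) = 48/5, so z(2) = (24/5) - (1/25)/(48/5) = 1151/240.

1151/240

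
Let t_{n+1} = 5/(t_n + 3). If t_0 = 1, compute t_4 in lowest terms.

t_1 = 5/(1 + 3) = 5/4.
t_2 = 5/(5/4 + 3) = 20/17.
t_3 = 5/(20/17 + 3) = 85/71.
t_4 = 5/(85/71 + 3) = 355/298.

355/298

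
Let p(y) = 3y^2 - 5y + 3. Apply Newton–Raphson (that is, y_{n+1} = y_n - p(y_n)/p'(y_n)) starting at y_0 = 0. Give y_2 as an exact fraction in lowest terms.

48/35

p'(y) = 6y - 5.
p(0) = 3, p'(0) = -5, so y_1 = 0 - 3/(-5) = 3/5.
p(3/5) = 27/25, p'(3/5) = -7/5, so y_2 = (3/5) - (27/25)/(-7/5) = 48/35.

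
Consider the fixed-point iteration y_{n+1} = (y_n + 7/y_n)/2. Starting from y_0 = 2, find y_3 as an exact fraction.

y_1 = (2 + 7/2)/2 = 11/4.
y_2 = (11/4 + 7/(11/4))/2 = 233/88.
y_3 = (233/88 + 7/(233/88))/2 = 108497/41008.

108497/41008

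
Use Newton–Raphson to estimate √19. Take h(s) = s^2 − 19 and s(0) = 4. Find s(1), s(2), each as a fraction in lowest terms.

s(1) = 35/8, s(2) = 2441/560

h'(s) = 2s.
h(4) = −3, h'(4) = 8, so s(1) = 4 − (−3)/8 = 35/8.
h(35/8) = 9/64, h'(35/8) = 35/4, so s(2) = (35/8) − (9/64)/(35/4) = 2441/560.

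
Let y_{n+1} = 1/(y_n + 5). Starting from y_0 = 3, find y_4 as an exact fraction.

y_1 = 1/(3 + 5) = 1/8.
y_2 = 1/(1/8 + 5) = 8/41.
y_3 = 1/(8/41 + 5) = 41/213.
y_4 = 1/(41/213 + 5) = 213/1106.

213/1106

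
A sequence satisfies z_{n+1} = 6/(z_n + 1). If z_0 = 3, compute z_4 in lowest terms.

z_1 = 6/(3 + 1) = 3/2.
z_2 = 6/(3/2 + 1) = 12/5.
z_3 = 6/(12/5 + 1) = 30/17.
z_4 = 6/(30/17 + 1) = 102/47.

102/47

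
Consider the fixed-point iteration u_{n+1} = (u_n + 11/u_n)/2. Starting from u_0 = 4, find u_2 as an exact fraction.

u_1 = (4 + 11/4)/2 = 27/8.
u_2 = (27/8 + 11/(27/8))/2 = 1433/432.

1433/432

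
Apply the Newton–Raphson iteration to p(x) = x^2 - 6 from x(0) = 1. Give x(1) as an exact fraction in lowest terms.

7/2

p'(x) = 2x.
p(1) = -5, p'(1) = 2, so x(1) = 1 - (-5)/2 = 7/2.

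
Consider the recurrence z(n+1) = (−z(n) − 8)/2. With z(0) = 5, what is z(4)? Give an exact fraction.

z(1) = (−5 − 8)/2 = −13/2.
z(2) = (−(−13/2) − 8)/2 = −3/4.
z(3) = (−(−3/4) − 8)/2 = −29/8.
z(4) = (−(−29/8) − 8)/2 = −35/16.

−35/16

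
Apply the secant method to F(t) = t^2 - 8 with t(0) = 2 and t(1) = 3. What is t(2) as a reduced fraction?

14/5

F(2) = -4, F(3) = 1. t(2) = 3 - 1·(3 - 2)/(1 - (-4)) = 14/5.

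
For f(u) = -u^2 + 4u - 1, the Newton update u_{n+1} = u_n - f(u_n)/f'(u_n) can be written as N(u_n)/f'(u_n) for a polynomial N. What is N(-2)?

f'(u) = -2u + 4.
N(u) = u·f'(u) - f(u) = u·(-2u + 4) - (-u^2 + 4u - 1) = -u^2 + 1.
N(-2) = -3.

-3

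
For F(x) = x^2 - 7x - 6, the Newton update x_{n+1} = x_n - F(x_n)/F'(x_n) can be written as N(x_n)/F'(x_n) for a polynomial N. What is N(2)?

F'(x) = 2x - 7.
N(x) = x·F'(x) - F(x) = x·(2x - 7) - (x^2 - 7x - 6) = x^2 + 6.
N(2) = 10.

10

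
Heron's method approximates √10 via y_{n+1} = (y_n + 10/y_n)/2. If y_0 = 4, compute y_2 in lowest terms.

y_1 = (4 + 10/4)/2 = 13/4.
y_2 = (13/4 + 10/(13/4))/2 = 329/104.

329/104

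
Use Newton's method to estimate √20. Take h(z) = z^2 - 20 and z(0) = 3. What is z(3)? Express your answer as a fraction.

4858801/1086456

h'(z) = 2z.
h(3) = -11, h'(3) = 6, so z(1) = 3 - (-11)/6 = 29/6.
h(29/6) = 121/36, h'(29/6) = 29/3, so z(2) = (29/6) - (121/36)/(29/3) = 1561/348.
h(1561/348) = 14641/121104, h'(1561/348) = 1561/174, so z(3) = (1561/348) - (14641/121104)/(1561/174) = 4858801/1086456.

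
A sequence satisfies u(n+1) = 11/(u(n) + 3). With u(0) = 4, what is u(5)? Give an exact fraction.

u(1) = 11/(4 + 3) = 11/7.
u(2) = 11/(11/7 + 3) = 77/32.
u(3) = 11/(77/32 + 3) = 352/173.
u(4) = 11/(352/173 + 3) = 1903/871.
u(5) = 11/(1903/871 + 3) = 9581/4516.

9581/4516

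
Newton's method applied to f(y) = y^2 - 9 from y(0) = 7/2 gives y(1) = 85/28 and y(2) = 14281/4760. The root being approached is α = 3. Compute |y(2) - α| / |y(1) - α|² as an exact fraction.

y(1) - α = 85/28 - 3 = 1/28, so |y(1) - α| = 1/28.
y(2) - α = 14281/4760 - 3 = 1/4760, so |y(2) - α| = 1/4760.
|y(1) - α|² = 1/784.
Ratio = (1/4760) / (1/784) = 14/85.

14/85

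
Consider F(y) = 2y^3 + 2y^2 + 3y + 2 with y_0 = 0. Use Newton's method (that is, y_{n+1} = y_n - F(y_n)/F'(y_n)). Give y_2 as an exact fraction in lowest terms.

F'(y) = 6y^2 + 4y + 3.
F(0) = 2, F'(0) = 3, so y_1 = 0 - 2/3 = -2/3.
F(-2/3) = 8/27, F'(-2/3) = 3, so y_2 = (-2/3) - (8/27)/3 = -62/81.

-62/81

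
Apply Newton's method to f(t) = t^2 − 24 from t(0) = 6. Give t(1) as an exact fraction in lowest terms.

f'(t) = 2t.
f(6) = 12, f'(6) = 12, so t(1) = 6 − 12/12 = 5.

5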